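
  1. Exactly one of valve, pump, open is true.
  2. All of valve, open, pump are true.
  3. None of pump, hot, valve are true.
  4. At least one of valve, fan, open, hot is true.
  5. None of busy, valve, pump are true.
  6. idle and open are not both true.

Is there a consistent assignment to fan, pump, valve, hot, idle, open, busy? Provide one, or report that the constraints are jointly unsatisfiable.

Unsatisfiable — no assignment works.

Case pump = True:
  Constraint (3) is violated (pump=T) — contradiction.
Case pump = False:
  Constraint (2) is violated (pump=F) — contradiction.
Both cases fail — unsatisfiable.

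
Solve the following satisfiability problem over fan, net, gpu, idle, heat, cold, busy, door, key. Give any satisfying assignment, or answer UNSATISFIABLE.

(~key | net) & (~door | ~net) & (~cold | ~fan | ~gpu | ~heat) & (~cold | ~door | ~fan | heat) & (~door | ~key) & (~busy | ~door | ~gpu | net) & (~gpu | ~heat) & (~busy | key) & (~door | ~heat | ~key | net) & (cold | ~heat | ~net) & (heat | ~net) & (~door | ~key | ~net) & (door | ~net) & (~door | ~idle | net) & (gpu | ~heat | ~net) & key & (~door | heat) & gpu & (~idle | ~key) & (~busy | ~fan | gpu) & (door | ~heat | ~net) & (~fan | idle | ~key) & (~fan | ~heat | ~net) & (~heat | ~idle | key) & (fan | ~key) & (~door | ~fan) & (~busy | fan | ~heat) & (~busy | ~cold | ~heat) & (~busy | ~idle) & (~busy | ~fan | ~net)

Case net = True:
  (~door | ~net) forces door = False.
  Clause (door | ~net) is falsified — contradiction.
Case net = False:
  (~key | net) forces key = False.
  Clause (key) is falsified — contradiction.
Both cases fail, so the formula is unsatisfiable.

Unsatisfiable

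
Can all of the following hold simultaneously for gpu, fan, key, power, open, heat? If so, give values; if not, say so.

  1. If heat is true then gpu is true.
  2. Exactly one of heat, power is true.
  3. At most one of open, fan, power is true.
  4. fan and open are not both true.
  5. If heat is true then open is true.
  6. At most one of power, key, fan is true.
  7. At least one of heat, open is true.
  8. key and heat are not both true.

gpu = True, fan = False, key = False, power = False, open = True, heat = True

  (1) heat=T ⇒ gpu: T ✓
  (2) {heat, power}: 1 true — exactly one ✓
  (3) {open, fan, power}: 1 true — at most one ✓
  (4) fan=F, open=T — not both ✓
  (5) heat=T ⇒ open: T ✓
  (6) {power, key, fan}: 0 true — at most one ✓
  (7) {heat, open}: 2 true — at least one ✓
  (8) key=F, heat=T — not both ✓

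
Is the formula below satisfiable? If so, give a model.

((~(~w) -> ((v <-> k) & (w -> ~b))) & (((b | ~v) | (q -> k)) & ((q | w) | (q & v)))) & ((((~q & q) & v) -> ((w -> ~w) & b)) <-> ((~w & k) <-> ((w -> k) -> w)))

b=T, k=F, q=T, v=T, w=F

  (~(~w) -> ((v <-> k) & (w -> ~b))) & (((b | ~v) | (q -> k)) & ((q | w) | (q & v))) = True
    ~(~w) -> ((v <-> k) & (w -> ~b)) = True
      ~(~w) = False
        ~w = True
      (v <-> k) & (w -> ~b) = False
        v <-> k = False
        w -> ~b = True
          ~b = False
    ((b | ~v) | (q -> k)) & ((q | w) | (q & v)) = True
      (b | ~v) | (q -> k) = True
        b | ~v = True
          ~v = False
        q -> k = False
      (q | w) | (q & v) = True
        q | w = True
        q & v = True
  (((~q & q) & v) -> ((w -> ~w) & b)) <-> ((~w & k) <-> ((w -> k) -> w)) = True
    ((~q & q) & v) -> ((w -> ~w) & b) = True
      (~q & q) & v = False
        ~q & q = False
          ~q = False
      (w -> ~w) & b = True
        w -> ~w = True
          ~w = True
    (~w & k) <-> ((w -> k) -> w) = True
      ~w & k = False
        ~w = True
      (w -> k) -> w = False
        w -> k = True
Both conjuncts True, so the formula holds.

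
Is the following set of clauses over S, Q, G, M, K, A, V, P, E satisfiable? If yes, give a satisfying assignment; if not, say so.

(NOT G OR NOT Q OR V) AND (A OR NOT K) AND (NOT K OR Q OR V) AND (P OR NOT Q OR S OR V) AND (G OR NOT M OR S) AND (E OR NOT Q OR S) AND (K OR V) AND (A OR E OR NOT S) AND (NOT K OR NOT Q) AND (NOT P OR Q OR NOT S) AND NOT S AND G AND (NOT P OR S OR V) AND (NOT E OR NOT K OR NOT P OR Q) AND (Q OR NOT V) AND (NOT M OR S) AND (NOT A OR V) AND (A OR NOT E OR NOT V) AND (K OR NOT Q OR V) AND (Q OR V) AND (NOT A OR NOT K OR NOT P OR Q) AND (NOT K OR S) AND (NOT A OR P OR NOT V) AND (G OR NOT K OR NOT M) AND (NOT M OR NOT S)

S: False; Q: True; G: True; M: False; K: False; A: True; V: True; P: True; E: True

Unit clause (NOT S) forces S = False.
Unit clause (G) forces G = True.
In (NOT M OR S) only NOT M is left, so M = False.
In (NOT K OR S) only NOT K is left, so K = False.
In (K OR V) only V is left, so V = True.
In (Q OR NOT V) only Q is left, so Q = True.
In (E OR NOT Q OR S) only E is left, so E = True.
In (A OR NOT E OR NOT V) only A is left, so A = True.
In (NOT A OR P OR NOT V) only P is left, so P = True.
All clauses satisfied.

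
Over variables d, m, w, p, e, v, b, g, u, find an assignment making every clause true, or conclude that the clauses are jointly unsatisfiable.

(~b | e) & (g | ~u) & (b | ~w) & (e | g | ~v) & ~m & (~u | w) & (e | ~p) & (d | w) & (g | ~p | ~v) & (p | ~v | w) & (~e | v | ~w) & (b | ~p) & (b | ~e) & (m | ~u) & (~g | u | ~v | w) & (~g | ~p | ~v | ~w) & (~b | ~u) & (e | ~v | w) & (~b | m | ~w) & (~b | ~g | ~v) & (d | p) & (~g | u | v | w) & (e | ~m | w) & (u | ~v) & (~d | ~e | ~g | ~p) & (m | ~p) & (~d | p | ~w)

d: True, m: False, w: False, p: False, e: False, v: False, b: False, g: False, u: False

Unit clause (~m) forces m = False.
In (m | ~u) only ~u is left, so u = False.
In (u | ~v) only ~v is left, so v = False.
In (m | ~p) only ~p is left, so p = False.
In (d | p) only d is left, so d = True.
In (~d | p | ~w) only ~w is left, so w = False.
In (~g | u | v | w) only ~g is left, so g = False.
Set e = False.
  then (~b | e) forces b = False.
All clauses satisfied.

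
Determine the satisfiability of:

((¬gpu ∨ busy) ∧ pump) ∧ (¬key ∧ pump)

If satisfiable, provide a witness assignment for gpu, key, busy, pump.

gpu: False; key: False; busy: True; pump: True

  (¬gpu ∨ busy) ∧ pump = True
    ¬gpu ∨ busy = True
      ¬gpu = True
  ¬key ∧ pump = True
    ¬key = True
Both conjuncts True, so the formula holds.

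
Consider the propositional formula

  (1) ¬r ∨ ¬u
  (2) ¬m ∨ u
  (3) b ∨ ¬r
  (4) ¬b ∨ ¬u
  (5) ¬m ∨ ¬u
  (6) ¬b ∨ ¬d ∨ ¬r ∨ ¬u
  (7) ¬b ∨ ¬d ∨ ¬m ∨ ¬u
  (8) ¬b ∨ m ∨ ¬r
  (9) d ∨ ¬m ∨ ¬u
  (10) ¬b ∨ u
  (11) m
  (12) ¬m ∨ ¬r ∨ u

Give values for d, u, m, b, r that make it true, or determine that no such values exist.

Case m = True:
  (¬m ∨ u) forces u = True.
  Clause (¬m ∨ ¬u) is falsified — contradiction.
Case m = False:
  Clause (m) is falsified — contradiction.
Both cases fail, so the formula is unsatisfiable.

Unsatisfiable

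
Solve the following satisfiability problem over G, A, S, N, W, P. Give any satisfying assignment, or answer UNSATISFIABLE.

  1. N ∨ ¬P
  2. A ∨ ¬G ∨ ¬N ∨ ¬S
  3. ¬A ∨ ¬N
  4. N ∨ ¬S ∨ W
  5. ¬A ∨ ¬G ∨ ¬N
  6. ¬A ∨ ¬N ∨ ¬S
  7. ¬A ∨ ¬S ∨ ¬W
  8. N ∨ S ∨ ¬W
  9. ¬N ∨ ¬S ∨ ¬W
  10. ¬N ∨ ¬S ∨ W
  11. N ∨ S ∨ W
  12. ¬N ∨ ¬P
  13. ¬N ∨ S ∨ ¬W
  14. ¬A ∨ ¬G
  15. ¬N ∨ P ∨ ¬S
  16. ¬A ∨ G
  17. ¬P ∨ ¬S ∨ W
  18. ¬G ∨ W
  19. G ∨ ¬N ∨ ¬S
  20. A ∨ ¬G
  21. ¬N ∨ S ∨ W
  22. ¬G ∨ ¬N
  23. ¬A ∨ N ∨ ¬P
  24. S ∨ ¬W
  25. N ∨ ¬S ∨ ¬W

UNSATISFIABLE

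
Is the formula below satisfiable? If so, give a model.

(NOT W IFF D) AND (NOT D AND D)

The formula is unsatisfiable.

Case D = True: the conjunct NOT D is False.
Case D = False: the conjunct D is False.
Both cases fail — unsatisfiable.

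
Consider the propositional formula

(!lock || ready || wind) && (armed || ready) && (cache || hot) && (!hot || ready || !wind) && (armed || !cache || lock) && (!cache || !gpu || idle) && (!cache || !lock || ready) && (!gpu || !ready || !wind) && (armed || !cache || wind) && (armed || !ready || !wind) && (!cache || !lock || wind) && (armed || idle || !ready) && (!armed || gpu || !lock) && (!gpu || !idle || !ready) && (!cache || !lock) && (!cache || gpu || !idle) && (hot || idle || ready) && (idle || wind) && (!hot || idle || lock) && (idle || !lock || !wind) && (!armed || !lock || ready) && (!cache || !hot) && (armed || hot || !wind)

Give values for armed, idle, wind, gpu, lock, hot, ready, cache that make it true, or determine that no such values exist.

armed = True, idle = True, wind = False, gpu = True, lock = False, hot = False, ready = False, cache = True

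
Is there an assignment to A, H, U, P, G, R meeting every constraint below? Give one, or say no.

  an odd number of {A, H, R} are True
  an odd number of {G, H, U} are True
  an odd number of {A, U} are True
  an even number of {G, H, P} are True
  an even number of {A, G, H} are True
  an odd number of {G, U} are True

A = True, H = False, U = False, P = True, G = True, R = False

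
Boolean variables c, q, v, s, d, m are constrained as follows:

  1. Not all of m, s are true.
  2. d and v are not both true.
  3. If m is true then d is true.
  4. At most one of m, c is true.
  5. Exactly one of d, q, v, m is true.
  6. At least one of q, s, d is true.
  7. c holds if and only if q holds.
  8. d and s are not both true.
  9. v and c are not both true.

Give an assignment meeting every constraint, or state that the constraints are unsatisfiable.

c = True, q = True, v = False, s = True, d = False, m = False

  (1) {m, s}: 1/2 true — not all ✓
  (2) d=F, v=F — not both ✓
  (3) m=F ⇒ d: vacuous ✓
  (4) {m, c}: 1 true — at most one ✓
  (5) {d, q, v, m}: 1 true — exactly one ✓
  (6) {q, s, d}: 2 true — at least one ✓
  (7) c=T, q=T — same ✓
  (8) d=F, s=T — not both ✓
  (9) v=F, c=T — not both ✓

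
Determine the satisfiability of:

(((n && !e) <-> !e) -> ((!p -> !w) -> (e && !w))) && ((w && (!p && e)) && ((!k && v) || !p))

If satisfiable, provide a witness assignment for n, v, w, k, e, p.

n = True, v = False, w = True, k = True, e = True, p = False

  ((n && !e) <-> !e) -> ((!p -> !w) -> (e && !w)) = True
    (n && !e) <-> !e = True
      n && !e = False
        !e = False
      !e = False
    (!p -> !w) -> (e && !w) = True
      !p -> !w = False
        !p = True
        !w = False
      e && !w = False
        !w = False
  (w && (!p && e)) && ((!k && v) || !p) = True
    w && (!p && e) = True
      !p && e = True
        !p = True
    (!k && v) || !p = True
      !k && v = False
        !k = False
      !p = True
Both conjuncts True, so the formula holds.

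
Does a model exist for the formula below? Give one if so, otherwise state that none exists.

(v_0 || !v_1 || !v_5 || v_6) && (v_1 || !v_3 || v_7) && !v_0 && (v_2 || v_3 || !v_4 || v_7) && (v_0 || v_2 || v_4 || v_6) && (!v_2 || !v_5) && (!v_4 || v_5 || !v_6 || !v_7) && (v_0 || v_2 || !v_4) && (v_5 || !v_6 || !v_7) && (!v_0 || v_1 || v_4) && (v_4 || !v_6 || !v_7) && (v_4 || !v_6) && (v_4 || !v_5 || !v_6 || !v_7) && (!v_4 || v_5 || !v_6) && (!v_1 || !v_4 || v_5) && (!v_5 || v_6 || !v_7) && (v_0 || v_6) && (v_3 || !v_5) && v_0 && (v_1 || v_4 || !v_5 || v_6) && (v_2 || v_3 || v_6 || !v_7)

Unsatisfiable

Case v_0 = True:
  Clause (!v_0) is falsified — contradiction.
Case v_0 = False:
  Clause (v_0) is falsified — contradiction.
Both cases fail, so the formula is unsatisfiable.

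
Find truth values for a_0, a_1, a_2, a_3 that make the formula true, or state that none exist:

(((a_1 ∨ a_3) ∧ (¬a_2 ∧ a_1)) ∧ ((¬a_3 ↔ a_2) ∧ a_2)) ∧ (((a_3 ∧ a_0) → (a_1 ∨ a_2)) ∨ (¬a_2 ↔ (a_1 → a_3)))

Case a_2 = True: the conjunct ¬a_2 is False.
Case a_2 = False: the conjunct a_2 is False.
Both cases fail — unsatisfiable.

Unsatisfiable — no assignment works.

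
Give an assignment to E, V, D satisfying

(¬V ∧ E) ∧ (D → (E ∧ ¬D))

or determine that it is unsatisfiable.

E = True, V = False, D = False

  ¬V ∧ E = True
    ¬V = True
  D → (E ∧ ¬D) = True
    E ∧ ¬D = True
      ¬D = True
Both conjuncts True, so the formula holds.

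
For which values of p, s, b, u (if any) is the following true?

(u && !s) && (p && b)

p = True, s = False, b = True, u = True

  u && !s = True
    !s = True
  p && b = True
Both conjuncts True, so the formula holds.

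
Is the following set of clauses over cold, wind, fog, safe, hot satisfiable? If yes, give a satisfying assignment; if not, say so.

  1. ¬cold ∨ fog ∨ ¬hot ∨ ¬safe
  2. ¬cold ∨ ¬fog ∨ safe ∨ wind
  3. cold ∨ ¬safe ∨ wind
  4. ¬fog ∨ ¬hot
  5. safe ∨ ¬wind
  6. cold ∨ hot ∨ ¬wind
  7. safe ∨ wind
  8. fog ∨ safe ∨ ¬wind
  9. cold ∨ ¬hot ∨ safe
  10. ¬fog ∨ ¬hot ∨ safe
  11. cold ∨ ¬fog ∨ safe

cold=F, wind=T, fog=F, safe=T, hot=T

Set cold = False.
Try wind = False:
  (cold ∨ ¬safe ∨ wind) forces safe = False.
  clause (safe ∨ wind) is falsified — backtrack.
So wind = True.
  then (safe ∨ ¬wind) forces safe = True.
  then (cold ∨ hot ∨ ¬wind) forces hot = True.
  then (¬fog ∨ ¬hot) forces fog = False.
All clauses satisfied.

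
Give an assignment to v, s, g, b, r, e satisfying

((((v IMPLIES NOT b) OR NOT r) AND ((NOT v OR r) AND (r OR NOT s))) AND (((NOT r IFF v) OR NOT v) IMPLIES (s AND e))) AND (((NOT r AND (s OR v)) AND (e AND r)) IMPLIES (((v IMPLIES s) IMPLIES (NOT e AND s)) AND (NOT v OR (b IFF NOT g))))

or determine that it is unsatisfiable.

v: True, s: True, g: True, b: False, r: True, e: True

  (((v IMPLIES NOT b) OR NOT r) AND ((NOT v OR r) AND (r OR NOT s))) AND (((NOT r IFF v) OR NOT v) IMPLIES (s AND e)) = True
    ((v IMPLIES NOT b) OR NOT r) AND ((NOT v OR r) AND (r OR NOT s)) = True
      (v IMPLIES NOT b) OR NOT r = True
        v IMPLIES NOT b = True
          NOT b = True
        NOT r = False
      (NOT v OR r) AND (r OR NOT s) = True
        NOT v OR r = True
          NOT v = False
        r OR NOT s = True
          NOT s = False
    ((NOT r IFF v) OR NOT v) IMPLIES (s AND e) = True
      (NOT r IFF v) OR NOT v = False
        NOT r IFF v = False
          NOT r = False
        NOT v = False
      s AND e = True
  ((NOT r AND (s OR v)) AND (e AND r)) IMPLIES (((v IMPLIES s) IMPLIES (NOT e AND s)) AND (NOT v OR (b IFF NOT g))) = True
    (NOT r AND (s OR v)) AND (e AND r) = False
      NOT r AND (s OR v) = False
        NOT r = False
        s OR v = True
      e AND r = True
    ((v IMPLIES s) IMPLIES (NOT e AND s)) AND (NOT v OR (b IFF NOT g)) = False
      (v IMPLIES s) IMPLIES (NOT e AND s) = False
        v IMPLIES s = True
        NOT e AND s = False
          NOT e = False
      NOT v OR (b IFF NOT g) = True
        NOT v = False
        b IFF NOT g = True
          NOT g = False
Both conjuncts True, so the formula holds.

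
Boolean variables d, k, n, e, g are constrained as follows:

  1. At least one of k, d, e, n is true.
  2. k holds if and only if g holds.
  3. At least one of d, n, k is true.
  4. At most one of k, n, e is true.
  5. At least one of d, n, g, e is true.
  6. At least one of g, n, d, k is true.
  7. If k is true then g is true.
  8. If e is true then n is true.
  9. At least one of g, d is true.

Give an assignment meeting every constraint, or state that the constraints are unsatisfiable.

d = False, k = True, n = False, e = False, g = True

  (1) {k, d, e, n}: 1 true — at least one ✓
  (2) k=T, g=T — same ✓
  (3) {d, n, k}: 1 true — at least one ✓
  (4) {k, n, e}: 1 true — at most one ✓
  (5) {d, n, g, e}: 1 true — at least one ✓
  (6) {g, n, d, k}: 2 true — at least one ✓
  (7) k=T ⇒ g: T ✓
  (8) e=F ⇒ n: vacuous ✓
  (9) {g, d}: 1 true — at least one ✓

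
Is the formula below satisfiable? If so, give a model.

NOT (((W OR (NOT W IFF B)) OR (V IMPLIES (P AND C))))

B = False; W = False; V = True; C = False; P = False

  NOT (((W OR (NOT W IFF B)) OR (V IMPLIES (P AND C)))) = True
    (W OR (NOT W IFF B)) OR (V IMPLIES (P AND C)) = False
      W OR (NOT W IFF B) = False
        NOT W IFF B = False
          NOT W = True
      V IMPLIES (P AND C) = False
        P AND C = False
The formula evaluates to True.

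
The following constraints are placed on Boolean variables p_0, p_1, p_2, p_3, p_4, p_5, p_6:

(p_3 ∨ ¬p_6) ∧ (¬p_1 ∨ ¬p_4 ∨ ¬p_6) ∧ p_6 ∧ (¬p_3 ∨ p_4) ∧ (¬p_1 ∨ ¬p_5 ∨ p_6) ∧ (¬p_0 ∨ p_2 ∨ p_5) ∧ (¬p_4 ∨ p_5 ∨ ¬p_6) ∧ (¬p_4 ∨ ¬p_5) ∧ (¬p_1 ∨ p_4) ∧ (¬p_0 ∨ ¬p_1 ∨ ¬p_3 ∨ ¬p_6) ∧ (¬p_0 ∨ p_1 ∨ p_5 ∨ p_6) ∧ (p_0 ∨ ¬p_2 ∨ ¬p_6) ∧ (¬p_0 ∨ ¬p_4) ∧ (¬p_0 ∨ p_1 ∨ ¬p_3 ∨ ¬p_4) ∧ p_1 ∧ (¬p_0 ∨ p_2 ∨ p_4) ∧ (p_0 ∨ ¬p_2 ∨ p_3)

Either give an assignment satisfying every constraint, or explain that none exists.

UNSATISFIABLE

Case p_1 = True:
  (p_6) forces p_6 = True.
  (p_3 ∨ ¬p_6) forces p_3 = True.
  (¬p_1 ∨ ¬p_4 ∨ ¬p_6) forces p_4 = False.
  Clause (¬p_3 ∨ p_4) is falsified — contradiction.
Case p_1 = False:
  Clause (p_1) is falsified — contradiction.
Both cases fail, so the formula is unsatisfiable.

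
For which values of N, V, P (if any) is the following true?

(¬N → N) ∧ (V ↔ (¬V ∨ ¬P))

N=T, V=T, P=F

  ¬N → N = True
    ¬N = False
  V ↔ (¬V ∨ ¬P) = True
    ¬V ∨ ¬P = True
      ¬V = False
      ¬P = True
Both conjuncts True, so the formula holds.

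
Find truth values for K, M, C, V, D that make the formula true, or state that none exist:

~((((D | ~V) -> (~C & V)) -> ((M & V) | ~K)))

K: True, M: False, C: False, V: True, D: False

  ~((((D | ~V) -> (~C & V)) -> ((M & V) | ~K))) = True
    ((D | ~V) -> (~C & V)) -> ((M & V) | ~K) = False
      (D | ~V) -> (~C & V) = True
        D | ~V = False
          ~V = False
        ~C & V = True
          ~C = True
      (M & V) | ~K = False
        M & V = False
        ~K = False
The formula evaluates to True.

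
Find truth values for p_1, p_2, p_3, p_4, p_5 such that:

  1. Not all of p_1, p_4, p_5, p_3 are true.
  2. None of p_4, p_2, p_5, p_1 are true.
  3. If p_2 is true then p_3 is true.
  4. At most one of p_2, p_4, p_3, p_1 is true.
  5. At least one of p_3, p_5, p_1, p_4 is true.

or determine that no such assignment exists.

p_1 = False, p_2 = False, p_3 = True, p_4 = False, p_5 = False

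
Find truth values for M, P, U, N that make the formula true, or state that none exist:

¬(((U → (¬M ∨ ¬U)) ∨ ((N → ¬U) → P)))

M: True, P: False, U: True, N: False

  ¬(((U → (¬M ∨ ¬U)) ∨ ((N → ¬U) → P))) = True
    (U → (¬M ∨ ¬U)) ∨ ((N → ¬U) → P) = False
      U → (¬M ∨ ¬U) = False
        ¬M ∨ ¬U = False
          ¬M = False
          ¬U = False
      (N → ¬U) → P = False
        N → ¬U = True
          ¬U = False
The formula evaluates to True.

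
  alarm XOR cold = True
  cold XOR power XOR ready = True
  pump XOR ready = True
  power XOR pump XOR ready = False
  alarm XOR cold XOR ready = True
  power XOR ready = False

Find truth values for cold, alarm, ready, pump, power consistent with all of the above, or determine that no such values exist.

Adding constraints 1, 3, 4, 5, 6 mod 2: every variable appears an even number of times on the left, so the left side is 0.
But the right sides sum to 1 (mod 2). 0 ≠ 1 — the system is inconsistent.

Unsatisfiable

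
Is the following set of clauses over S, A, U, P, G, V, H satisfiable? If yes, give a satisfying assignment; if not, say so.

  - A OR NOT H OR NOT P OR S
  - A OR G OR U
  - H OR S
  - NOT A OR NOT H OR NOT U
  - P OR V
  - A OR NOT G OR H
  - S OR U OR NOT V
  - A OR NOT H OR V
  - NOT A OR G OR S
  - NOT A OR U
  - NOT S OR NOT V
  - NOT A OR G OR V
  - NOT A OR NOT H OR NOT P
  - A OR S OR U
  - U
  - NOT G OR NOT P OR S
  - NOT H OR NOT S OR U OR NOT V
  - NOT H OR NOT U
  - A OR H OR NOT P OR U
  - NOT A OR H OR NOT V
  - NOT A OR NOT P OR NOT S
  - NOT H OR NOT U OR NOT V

Unit clause (U) forces U = True.
In (NOT H OR NOT U) only NOT H is left, so H = False.
In (H OR S) only S is left, so S = True.
In (NOT S OR NOT V) only NOT V is left, so V = False.
In (P OR V) only P is left, so P = True.
In (NOT A OR NOT P OR NOT S) only NOT A is left, so A = False.
In (A OR NOT G OR H) only NOT G is left, so G = False.
All clauses satisfied.

S=T; A=F; U=T; P=T; G=F; V=F; H=F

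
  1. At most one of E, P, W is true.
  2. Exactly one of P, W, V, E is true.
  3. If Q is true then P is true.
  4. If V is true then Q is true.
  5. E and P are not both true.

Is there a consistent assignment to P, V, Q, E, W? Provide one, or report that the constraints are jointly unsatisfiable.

P = False, V = False, Q = False, E = False, W = True

  (1) {E, P, W}: 1 true — at most one ✓
  (2) {P, W, V, E}: 1 true — exactly one ✓
  (3) Q=F ⇒ P: vacuous ✓
  (4) V=F ⇒ Q: vacuous ✓
  (5) E=F, P=F — not both ✓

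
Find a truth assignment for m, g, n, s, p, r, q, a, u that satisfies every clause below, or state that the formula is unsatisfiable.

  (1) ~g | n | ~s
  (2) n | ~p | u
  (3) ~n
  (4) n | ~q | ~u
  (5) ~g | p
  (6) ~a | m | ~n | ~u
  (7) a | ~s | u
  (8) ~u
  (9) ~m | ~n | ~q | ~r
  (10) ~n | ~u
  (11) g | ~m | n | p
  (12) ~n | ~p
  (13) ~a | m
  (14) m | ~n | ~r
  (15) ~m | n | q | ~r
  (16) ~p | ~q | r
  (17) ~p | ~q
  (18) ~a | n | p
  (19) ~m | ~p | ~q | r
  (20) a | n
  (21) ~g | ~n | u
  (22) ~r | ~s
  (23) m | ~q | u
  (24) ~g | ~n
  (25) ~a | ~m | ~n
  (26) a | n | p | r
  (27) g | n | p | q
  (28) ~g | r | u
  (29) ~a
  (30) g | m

The formula is unsatisfiable.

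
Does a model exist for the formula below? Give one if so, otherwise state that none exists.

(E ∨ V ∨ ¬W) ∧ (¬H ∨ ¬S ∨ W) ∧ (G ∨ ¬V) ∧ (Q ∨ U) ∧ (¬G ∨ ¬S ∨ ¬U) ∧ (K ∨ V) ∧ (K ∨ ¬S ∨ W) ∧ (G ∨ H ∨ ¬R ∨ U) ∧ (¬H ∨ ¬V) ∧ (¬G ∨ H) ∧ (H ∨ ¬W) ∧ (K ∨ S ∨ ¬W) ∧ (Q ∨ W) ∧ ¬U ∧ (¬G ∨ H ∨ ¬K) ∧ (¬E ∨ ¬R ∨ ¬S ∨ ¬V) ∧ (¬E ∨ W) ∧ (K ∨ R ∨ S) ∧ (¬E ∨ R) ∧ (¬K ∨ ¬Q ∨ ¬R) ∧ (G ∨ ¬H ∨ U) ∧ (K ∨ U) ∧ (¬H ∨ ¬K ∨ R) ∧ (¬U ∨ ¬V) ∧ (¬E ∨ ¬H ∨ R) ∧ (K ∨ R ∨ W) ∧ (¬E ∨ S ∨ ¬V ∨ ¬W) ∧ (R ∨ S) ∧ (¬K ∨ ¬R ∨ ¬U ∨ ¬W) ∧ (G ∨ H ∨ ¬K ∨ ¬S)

Case U = True:
  Clause (¬U) is falsified — contradiction.
Case U = False:
  (Q ∨ U) forces Q = True.
  (K ∨ U) forces K = True.
  (¬K ∨ ¬Q ∨ ¬R) forces R = False.
  (¬E ∨ R) forces E = False.
  (¬H ∨ ¬K ∨ R) forces H = False.
  (¬G ∨ H) forces G = False.
  (G ∨ ¬V) forces V = False.
  (E ∨ V ∨ ¬W) forces W = False.
  (R ∨ S) forces S = True.
  Clause (G ∨ H ∨ ¬K ∨ ¬S) is falsified — contradiction.
Both cases fail, so the formula is unsatisfiable.

Unsatisfiable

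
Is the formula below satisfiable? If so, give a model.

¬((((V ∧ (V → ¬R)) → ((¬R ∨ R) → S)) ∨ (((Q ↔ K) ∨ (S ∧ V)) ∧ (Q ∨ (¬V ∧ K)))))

Q = False, S = False, V = True, R = False, K = False

  ¬((((V ∧ (V → ¬R)) → ((¬R ∨ R) → S)) ∨ (((Q ↔ K) ∨ (S ∧ V)) ∧ (Q ∨ (¬V ∧ K))))) = True
    ((V ∧ (V → ¬R)) → ((¬R ∨ R) → S)) ∨ (((Q ↔ K) ∨ (S ∧ V)) ∧ (Q ∨ (¬V ∧ K))) = False
      (V ∧ (V → ¬R)) → ((¬R ∨ R) → S) = False
        V ∧ (V → ¬R) = True
          V → ¬R = True
            ¬R = True
        (¬R ∨ R) → S = False
          ¬R ∨ R = True
            ¬R = True
      ((Q ↔ K) ∨ (S ∧ V)) ∧ (Q ∨ (¬V ∧ K)) = False
        (Q ↔ K) ∨ (S ∧ V) = True
          Q ↔ K = True
          S ∧ V = False
        Q ∨ (¬V ∧ K) = False
          ¬V ∧ K = False
            ¬V = False
The formula evaluates to True.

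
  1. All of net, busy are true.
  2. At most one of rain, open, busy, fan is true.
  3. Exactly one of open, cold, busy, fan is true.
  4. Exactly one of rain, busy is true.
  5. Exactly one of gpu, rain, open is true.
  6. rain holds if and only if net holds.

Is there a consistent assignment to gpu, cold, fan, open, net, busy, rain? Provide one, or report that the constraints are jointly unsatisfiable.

Case busy = True:
  (1) forces net = True.
  (2) with busy=T forces rain = False.
  Constraint (6) is violated (rain=F, net=T) — contradiction.
Case busy = False:
  Constraint (1) is violated (busy=F) — contradiction.
Both cases fail — unsatisfiable.

No satisfying assignment exists.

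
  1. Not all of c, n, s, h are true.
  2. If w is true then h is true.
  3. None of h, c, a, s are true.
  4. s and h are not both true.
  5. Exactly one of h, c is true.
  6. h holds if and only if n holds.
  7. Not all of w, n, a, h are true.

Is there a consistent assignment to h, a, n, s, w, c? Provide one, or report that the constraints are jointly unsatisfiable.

No satisfying assignment exists.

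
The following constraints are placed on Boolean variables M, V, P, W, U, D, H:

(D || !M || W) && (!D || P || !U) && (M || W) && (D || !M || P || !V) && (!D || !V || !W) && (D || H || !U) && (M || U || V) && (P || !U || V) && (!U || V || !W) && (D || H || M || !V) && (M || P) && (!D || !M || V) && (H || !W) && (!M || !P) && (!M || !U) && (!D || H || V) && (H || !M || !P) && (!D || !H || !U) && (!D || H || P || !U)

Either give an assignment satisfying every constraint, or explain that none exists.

Set M = True.
  then (!M || !P) forces P = False.
  then (!M || !U) forces U = False.
Set V = False.
  then (!D || !M || V) forces D = False.
  then (D || !M || W) forces W = True.
  then (H || !W) forces H = True.
All clauses satisfied.

M = True, V = False, P = False, W = True, U = False, D = False, H = True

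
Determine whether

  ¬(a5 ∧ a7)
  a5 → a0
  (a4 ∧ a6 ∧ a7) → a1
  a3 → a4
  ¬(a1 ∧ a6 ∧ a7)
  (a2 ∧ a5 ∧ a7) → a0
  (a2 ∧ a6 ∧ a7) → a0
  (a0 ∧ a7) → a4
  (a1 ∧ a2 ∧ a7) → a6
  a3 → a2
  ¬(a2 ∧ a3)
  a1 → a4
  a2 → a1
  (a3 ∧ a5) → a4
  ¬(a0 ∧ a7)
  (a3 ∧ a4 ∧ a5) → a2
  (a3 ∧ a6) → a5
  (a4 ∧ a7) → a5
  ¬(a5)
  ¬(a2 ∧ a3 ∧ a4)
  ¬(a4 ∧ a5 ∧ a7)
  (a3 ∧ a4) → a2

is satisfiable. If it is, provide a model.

Unit clause (¬a5) forces a5 = False.
Set a0 = False.
Set a1 = False.
  then (a1 ∨ ¬a2) forces a2 = False.
  then (a2 ∨ ¬a3) forces a3 = False.
Set a4 = False.
Set a6 = True.
Set a7 = True.
All clauses satisfied.

a0 = False; a1 = False; a2 = False; a3 = False; a4 = False; a5 = False; a6 = True; a7 = True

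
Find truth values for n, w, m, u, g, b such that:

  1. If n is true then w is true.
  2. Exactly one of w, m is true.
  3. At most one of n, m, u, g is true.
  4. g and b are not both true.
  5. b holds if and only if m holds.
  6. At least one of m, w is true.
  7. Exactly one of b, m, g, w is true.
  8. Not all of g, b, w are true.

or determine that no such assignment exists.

n=F, w=T, m=F, u=T, g=F, b=F

  (1) n=F ⇒ w: vacuous ✓
  (2) {w, m}: 1 true — exactly one ✓
  (3) {n, m, u, g}: 1 true — at most one ✓
  (4) g=F, b=F — not both ✓
  (5) b=F, m=F — same ✓
  (6) {m, w}: 1 true — at least one ✓
  (7) {b, m, g, w}: 1 true — exactly one ✓
  (8) {g, b, w}: 1/3 true — not all ✓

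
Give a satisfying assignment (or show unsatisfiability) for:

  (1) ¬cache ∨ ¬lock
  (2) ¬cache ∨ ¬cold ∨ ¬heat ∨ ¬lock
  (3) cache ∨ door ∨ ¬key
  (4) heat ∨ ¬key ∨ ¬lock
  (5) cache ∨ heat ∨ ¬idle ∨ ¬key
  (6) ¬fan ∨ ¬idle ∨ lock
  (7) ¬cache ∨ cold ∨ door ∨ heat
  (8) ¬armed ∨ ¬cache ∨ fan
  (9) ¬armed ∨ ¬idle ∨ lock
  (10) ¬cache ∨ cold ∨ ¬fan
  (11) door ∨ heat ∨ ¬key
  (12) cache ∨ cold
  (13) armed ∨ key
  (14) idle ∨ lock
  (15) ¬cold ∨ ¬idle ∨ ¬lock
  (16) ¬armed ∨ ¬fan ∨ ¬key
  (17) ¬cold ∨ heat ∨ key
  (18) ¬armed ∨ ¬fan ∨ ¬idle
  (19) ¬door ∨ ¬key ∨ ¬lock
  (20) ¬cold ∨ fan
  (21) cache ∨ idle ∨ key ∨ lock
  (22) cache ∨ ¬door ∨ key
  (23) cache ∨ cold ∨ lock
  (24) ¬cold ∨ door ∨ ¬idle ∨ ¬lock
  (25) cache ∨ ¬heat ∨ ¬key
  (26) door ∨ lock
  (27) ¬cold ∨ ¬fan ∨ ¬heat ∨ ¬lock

Set door = True.
Set fan = False.
  then (¬cold ∨ fan) forces cold = False.
  then (cache ∨ cold) forces cache = True.
  then (¬cache ∨ ¬lock) forces lock = False.
  then (¬armed ∨ ¬cache ∨ fan) forces armed = False.
  then (armed ∨ key) forces key = True.
  then (idle ∨ lock) forces idle = True.
Set heat = False.
All clauses satisfied.

door = True; fan = False; idle = True; cold = False; armed = False; heat = False; key = True; cache = True; lock = False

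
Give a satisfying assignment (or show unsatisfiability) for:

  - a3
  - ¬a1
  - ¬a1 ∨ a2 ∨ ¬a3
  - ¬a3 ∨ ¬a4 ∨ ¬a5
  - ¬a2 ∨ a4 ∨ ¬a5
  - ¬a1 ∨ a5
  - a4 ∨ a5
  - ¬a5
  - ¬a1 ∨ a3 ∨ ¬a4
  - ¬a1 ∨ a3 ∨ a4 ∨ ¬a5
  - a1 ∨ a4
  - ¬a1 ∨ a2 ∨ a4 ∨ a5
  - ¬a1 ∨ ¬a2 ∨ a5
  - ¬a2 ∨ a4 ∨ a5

Unit clause (a3) forces a3 = True.
Unit clause (¬a1) forces a1 = False.
Unit clause (¬a5) forces a5 = False.
In (a1 ∨ a4) only a4 is left, so a4 = True.
Set a2 = False.
All clauses satisfied.

a1: False, a2: False, a3: True, a4: True, a5: False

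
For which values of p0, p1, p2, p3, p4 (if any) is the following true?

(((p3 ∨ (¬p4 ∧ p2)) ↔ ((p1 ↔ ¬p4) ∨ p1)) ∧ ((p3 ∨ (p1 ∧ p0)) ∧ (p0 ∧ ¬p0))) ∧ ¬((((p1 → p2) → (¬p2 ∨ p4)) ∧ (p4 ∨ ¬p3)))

Unsatisfiable — no assignment works.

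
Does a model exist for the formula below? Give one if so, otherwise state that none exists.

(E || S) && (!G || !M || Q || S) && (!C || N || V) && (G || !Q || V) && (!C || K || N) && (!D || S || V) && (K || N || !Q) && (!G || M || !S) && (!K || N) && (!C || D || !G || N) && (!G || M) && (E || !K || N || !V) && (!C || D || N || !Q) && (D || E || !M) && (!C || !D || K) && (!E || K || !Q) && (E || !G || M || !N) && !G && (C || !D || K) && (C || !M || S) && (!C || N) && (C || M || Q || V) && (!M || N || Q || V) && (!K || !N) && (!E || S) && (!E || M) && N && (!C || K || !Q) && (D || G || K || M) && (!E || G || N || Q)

M: True; K: False; N: True; E: True; V: False; D: False; Q: False; G: False; S: True; C: True

Unit clause (!G) forces G = False.
Unit clause (N) forces N = True.
In (!K || !N) only !K is left, so K = False.
Try M = False:
  (!E || M) forces E = False.
  (E || S) forces S = True.
  (D || G || K || M) forces D = True.
  (!C || !D || K) forces C = False.
  clause (C || !D || K) is falsified — backtrack.
So M = True.
Set E = True.
  then (!E || K || !Q) forces Q = False.
  then (!E || S) forces S = True.
Set V = False.
Try D = True:
  (!C || !D || K) forces C = False.
  clause (C || !D || K) is falsified — backtrack.
So D = False.
Set C = True.
All clauses satisfied.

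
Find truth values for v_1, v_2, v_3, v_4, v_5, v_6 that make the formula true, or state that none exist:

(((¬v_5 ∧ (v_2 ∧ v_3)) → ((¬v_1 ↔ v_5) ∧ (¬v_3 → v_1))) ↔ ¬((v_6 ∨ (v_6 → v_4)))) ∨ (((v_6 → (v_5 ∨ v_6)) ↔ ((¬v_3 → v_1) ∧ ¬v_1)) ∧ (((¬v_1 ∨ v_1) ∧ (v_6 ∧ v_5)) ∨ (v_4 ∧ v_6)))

v_1: False, v_2: False, v_3: True, v_4: True, v_5: False, v_6: True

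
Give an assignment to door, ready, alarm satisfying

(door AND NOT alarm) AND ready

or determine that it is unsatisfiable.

door = True, ready = True, alarm = False

  door AND NOT alarm = True
    NOT alarm = True
Both conjuncts True, so the formula holds.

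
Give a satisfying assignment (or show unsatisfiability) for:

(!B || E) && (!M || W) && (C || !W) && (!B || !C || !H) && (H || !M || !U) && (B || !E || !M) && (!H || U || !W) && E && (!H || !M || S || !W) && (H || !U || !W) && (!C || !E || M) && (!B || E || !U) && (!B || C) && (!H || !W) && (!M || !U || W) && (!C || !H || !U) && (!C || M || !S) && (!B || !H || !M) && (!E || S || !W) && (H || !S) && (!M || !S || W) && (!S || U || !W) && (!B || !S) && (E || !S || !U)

W = False; C = False; U = False; E = True; S = False; B = False; H = True; M = False

Unit clause (E) forces E = True.
Set W = False.
  then (!M || W) forces M = False.
  then (!C || !E || M) forces C = False.
  then (!B || C) forces B = False.
Set U = False.
Set S = False.
Set H = True.
All clauses satisfied.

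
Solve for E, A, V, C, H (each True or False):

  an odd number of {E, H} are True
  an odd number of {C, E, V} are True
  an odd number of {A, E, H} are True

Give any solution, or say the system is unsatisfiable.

E = True; A = False; V = True; C = True; H = False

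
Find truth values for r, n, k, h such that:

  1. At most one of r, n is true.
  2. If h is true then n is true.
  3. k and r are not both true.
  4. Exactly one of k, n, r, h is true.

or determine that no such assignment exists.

r = False, n = True, k = False, h = False

  (1) {r, n}: 1 true — at most one ✓
  (2) h=F ⇒ n: vacuous ✓
  (3) k=F, r=F — not both ✓
  (4) {k, n, r, h}: 1 true — exactly one ✓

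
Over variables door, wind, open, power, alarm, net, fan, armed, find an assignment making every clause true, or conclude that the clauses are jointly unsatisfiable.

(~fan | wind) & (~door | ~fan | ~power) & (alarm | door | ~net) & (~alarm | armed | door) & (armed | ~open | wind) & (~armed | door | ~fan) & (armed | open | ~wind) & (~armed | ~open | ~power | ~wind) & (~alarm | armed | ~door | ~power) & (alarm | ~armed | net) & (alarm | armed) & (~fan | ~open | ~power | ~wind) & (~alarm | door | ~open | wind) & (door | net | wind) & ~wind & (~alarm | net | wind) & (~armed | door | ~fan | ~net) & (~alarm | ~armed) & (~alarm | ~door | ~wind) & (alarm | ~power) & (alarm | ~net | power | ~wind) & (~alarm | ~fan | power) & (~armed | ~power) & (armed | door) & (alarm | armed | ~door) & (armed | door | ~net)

door=T, wind=F, open=F, power=F, alarm=T, net=T, fan=F, armed=F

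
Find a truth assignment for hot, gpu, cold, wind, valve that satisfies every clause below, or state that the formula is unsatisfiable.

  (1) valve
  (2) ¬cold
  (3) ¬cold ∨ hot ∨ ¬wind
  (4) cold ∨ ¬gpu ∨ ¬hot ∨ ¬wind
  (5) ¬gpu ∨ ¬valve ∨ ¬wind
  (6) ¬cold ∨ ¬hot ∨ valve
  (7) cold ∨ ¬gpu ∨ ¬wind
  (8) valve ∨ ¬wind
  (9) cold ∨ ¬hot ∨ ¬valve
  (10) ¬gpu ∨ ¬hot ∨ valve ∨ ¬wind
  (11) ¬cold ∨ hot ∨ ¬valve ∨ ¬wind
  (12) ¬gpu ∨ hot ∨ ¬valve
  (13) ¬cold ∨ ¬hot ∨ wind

Unit clause (valve) forces valve = True.
Unit clause (¬cold) forces cold = False.
In (cold ∨ ¬hot ∨ ¬valve) only ¬hot is left, so hot = False.
In (¬gpu ∨ hot ∨ ¬valve) only ¬gpu is left, so gpu = False.
Set wind = True.
All clauses satisfied.

hot: False, gpu: False, cold: False, wind: True, valve: True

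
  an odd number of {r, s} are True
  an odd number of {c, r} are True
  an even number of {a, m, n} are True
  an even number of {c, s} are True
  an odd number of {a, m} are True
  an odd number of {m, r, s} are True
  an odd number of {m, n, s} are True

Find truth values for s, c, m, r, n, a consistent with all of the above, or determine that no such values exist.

s = False, c = False, m = False, r = True, n = True, a = True

{r, s}: 1 true → odd ✓
{c, r}: 1 true → odd ✓
{a, m, n}: 2 true → even ✓
{c, s}: 0 true → even ✓
{a, m}: 1 true → odd ✓
{m, r, s}: 1 true → odd ✓
{m, n, s}: 1 true → odd ✓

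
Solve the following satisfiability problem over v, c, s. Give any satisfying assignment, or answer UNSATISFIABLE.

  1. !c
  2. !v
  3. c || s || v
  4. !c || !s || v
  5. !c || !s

v=F; c=F; s=T

Unit clause (!c) forces c = False.
Unit clause (!v) forces v = False.
In (c || s || v) only s is left, so s = True.
All clauses satisfied.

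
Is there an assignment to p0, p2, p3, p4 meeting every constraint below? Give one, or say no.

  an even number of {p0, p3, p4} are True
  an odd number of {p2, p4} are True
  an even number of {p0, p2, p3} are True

Adding constraints 1, 2, 3 mod 2: every variable appears an even number of times on the left, so the left side is 0.
But the right sides sum to 1 (mod 2). 0 ≠ 1 — the system is inconsistent.

Unsatisfiable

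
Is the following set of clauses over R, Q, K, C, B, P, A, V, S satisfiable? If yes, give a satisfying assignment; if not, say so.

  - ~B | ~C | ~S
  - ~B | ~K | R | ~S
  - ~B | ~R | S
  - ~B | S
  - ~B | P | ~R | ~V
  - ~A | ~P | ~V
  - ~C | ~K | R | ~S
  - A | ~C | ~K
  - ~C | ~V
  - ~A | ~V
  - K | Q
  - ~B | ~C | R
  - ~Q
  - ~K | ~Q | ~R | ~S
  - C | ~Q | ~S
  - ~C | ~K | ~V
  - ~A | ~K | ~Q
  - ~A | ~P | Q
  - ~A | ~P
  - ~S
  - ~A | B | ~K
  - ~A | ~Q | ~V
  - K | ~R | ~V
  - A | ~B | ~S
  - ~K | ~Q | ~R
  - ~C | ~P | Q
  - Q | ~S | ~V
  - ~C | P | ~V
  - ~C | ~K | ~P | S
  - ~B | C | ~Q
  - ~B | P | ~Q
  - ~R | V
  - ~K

Case Q = True:
  Clause (~Q) is falsified — contradiction.
Case Q = False:
  (K | Q) forces K = True.
  Clause (~K) is falsified — contradiction.
Both cases fail, so the formula is unsatisfiable.

No satisfying assignment exists.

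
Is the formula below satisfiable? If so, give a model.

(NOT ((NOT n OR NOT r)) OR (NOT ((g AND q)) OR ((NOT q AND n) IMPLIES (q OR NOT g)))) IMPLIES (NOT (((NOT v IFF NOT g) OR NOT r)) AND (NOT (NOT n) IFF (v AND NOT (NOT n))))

n = False, v = True, q = False, r = True, g = False

  (NOT ((NOT n OR NOT r)) OR (NOT ((g AND q)) OR ((NOT q AND n) IMPLIES (q OR NOT g)))) IMPLIES (NOT (((NOT v IFF NOT g) OR NOT r)) AND (NOT (NOT n) IFF (v AND NOT (NOT n)))) = True
    NOT ((NOT n OR NOT r)) OR (NOT ((g AND q)) OR ((NOT q AND n) IMPLIES (q OR NOT g))) = True
      NOT ((NOT n OR NOT r)) = False
        NOT n OR NOT r = True
          NOT n = True
          NOT r = False
      NOT ((g AND q)) OR ((NOT q AND n) IMPLIES (q OR NOT g)) = True
        NOT ((g AND q)) = True
          g AND q = False
        (NOT q AND n) IMPLIES (q OR NOT g) = True
          NOT q AND n = False
            NOT q = True
          q OR NOT g = True
            NOT g = True
    NOT (((NOT v IFF NOT g) OR NOT r)) AND (NOT (NOT n) IFF (v AND NOT (NOT n))) = True
      NOT (((NOT v IFF NOT g) OR NOT r)) = True
        (NOT v IFF NOT g) OR NOT r = False
          NOT v IFF NOT g = False
            NOT v = False
            NOT g = True
          NOT r = False
      NOT (NOT n) IFF (v AND NOT (NOT n)) = True
        NOT (NOT n) = False
          NOT n = True
        v AND NOT (NOT n) = False
          NOT (NOT n) = False
            NOT n = True
The formula evaluates to True.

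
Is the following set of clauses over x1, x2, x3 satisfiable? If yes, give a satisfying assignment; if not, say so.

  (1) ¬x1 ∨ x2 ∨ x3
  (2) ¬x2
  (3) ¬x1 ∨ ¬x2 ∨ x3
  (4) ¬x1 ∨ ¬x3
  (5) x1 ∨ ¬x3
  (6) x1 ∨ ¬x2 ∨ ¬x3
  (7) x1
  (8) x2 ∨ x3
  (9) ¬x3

Case x3 = True:
  Clause (¬x3) is falsified — contradiction.
Case x3 = False:
  (¬x2) forces x2 = False.
  Clause (x2 ∨ x3) is falsified — contradiction.
Both cases fail, so the formula is unsatisfiable.

UNSATISFIABLE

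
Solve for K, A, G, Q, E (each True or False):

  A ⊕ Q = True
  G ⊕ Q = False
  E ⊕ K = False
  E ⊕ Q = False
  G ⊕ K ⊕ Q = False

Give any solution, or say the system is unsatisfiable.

K: False, A: True, G: False, Q: False, E: False

A ⊕ Q = T ⊕ F = True ✓
G ⊕ Q = F ⊕ F = False ✓
E ⊕ K = F ⊕ F = False ✓
E ⊕ Q = F ⊕ F = False ✓
G ⊕ K ⊕ Q = F ⊕ F ⊕ F = False ✓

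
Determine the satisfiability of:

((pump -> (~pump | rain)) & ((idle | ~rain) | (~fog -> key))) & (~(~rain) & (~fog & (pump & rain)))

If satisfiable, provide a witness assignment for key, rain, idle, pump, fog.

key: True, rain: True, idle: False, pump: True, fog: False

  (pump -> (~pump | rain)) & ((idle | ~rain) | (~fog -> key)) = True
    pump -> (~pump | rain) = True
      ~pump | rain = True
        ~pump = False
    (idle | ~rain) | (~fog -> key) = True
      idle | ~rain = False
        ~rain = False
      ~fog -> key = True
        ~fog = True
  ~(~rain) & (~fog & (pump & rain)) = True
    ~(~rain) = True
      ~rain = False
    ~fog & (pump & rain) = True
      ~fog = True
      pump & rain = True
Both conjuncts True, so the formula holds.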